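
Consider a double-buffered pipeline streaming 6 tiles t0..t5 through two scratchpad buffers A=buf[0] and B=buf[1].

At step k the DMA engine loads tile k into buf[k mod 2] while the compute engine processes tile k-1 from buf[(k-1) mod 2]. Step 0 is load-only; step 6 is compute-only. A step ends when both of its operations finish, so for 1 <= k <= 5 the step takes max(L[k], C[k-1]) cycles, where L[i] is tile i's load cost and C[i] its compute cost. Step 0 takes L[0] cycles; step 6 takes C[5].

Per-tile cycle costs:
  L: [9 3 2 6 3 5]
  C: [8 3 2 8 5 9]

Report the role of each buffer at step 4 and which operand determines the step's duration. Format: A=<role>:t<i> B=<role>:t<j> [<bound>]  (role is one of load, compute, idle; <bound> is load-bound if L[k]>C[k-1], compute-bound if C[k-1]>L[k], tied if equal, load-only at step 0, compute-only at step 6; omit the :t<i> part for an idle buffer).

step 4: A=load:t4 B=compute:t3 [compute-bound]

[0] DMA t0→A (9c) ∥ CU idle ⇒ 9c, clock 9
[1] DMA t1→B (3c) ∥ CU A:t0 (8c) ⇒ 8c, clock 17
[2] DMA t2→A (2c) ∥ CU B:t1 (3c) ⇒ 3c, clock 20
[3] DMA t3→B (6c) ∥ CU A:t2 (2c) ⇒ 6c, clock 26
[4] DMA t4→A (3c) ∥ CU B:t3 (8c) ⇒ 8c, clock 34
[5] DMA t5→B (5c) ∥ CU A:t4 (5c) ⇒ 5c, clock 39
[6] DMA idle ∥ CU B:t5 (9c) ⇒ 9c, clock 48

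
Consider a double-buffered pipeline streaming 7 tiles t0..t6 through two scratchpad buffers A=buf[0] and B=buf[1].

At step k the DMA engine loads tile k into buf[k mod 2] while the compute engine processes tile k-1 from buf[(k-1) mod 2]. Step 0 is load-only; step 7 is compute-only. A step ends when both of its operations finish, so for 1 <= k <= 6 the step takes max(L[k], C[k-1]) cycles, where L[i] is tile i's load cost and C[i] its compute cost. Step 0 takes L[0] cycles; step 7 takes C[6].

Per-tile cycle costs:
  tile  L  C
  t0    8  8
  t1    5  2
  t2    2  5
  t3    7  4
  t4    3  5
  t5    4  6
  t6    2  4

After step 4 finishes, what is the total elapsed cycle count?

k=0 load=t0/8c comp=- wait=8 total=8
k=1 load=t1/5c comp=t0/8c wait=8 total=16
k=2 load=t2/2c comp=t1/2c wait=2 total=18
k=3 load=t3/7c comp=t2/5c wait=7 total=25
k=4 load=t4/3c comp=t3/4c wait=4 total=29
k=5 load=t5/4c comp=t4/5c wait=5 total=34
k=6 load=t6/2c comp=t5/6c wait=6 total=40
k=7 load=- comp=t6/4c wait=4 total=44

end_cycle[4] = 29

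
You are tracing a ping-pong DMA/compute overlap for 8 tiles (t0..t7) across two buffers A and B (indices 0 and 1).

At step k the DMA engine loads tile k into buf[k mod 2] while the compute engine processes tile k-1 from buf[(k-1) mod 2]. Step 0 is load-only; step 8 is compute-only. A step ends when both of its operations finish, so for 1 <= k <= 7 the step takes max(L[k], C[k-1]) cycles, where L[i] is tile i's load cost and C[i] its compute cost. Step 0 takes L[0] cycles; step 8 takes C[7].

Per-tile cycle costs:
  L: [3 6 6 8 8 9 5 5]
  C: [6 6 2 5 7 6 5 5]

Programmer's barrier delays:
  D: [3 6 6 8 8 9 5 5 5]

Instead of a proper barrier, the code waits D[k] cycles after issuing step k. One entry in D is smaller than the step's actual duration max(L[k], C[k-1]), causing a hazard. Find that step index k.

hazard at step 6

k=0 barrier L[0]=3→3c, D[0]=3 ok
k=1 barrier max(L[1]=6,C[0]=6)→6c, D[1]=6 ok
k=2 barrier max(L[2]=6,C[1]=6)→6c, D[2]=6 ok
k=3 barrier max(L[3]=8,C[2]=2)→8c, D[3]=8 ok
k=4 barrier max(L[4]=8,C[3]=5)→8c, D[4]=8 ok
k=5 barrier max(L[5]=9,C[4]=7)→9c, D[5]=9 ok
k=6 barrier max(L[6]=5,C[5]=6)→6c, D[6]=5 SHORT
k=7 barrier max(L[7]=5,C[6]=5)→5c, D[7]=5 ok
k=8 barrier C[7]=5→5c, D[8]=5 ok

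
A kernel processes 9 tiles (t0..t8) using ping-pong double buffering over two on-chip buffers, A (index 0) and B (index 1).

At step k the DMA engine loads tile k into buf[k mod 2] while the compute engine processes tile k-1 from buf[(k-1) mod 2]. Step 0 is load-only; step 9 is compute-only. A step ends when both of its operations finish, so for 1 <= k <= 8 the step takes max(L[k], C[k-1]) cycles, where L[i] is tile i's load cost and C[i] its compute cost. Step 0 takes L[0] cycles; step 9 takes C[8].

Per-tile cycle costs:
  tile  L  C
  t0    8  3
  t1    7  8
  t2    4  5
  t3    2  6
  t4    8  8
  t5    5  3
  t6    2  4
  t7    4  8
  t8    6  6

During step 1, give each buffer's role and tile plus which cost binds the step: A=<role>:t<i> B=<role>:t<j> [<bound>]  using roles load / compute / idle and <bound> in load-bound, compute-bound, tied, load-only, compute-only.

step 1: A=compute:t0 B=load:t1 [load-bound]

k=0 load=t0/8c comp=- wait=8 total=8
k=1 load=t1/7c comp=t0/3c wait=7 total=15
k=2 load=t2/4c comp=t1/8c wait=8 total=23
k=3 load=t3/2c comp=t2/5c wait=5 total=28
k=4 load=t4/8c comp=t3/6c wait=8 total=36
k=5 load=t5/5c comp=t4/8c wait=8 total=44
k=6 load=t6/2c comp=t5/3c wait=3 total=47
k=7 load=t7/4c comp=t6/4c wait=4 total=51
k=8 load=t8/6c comp=t7/8c wait=8 total=59
k=9 load=- comp=t8/6c wait=6 total=65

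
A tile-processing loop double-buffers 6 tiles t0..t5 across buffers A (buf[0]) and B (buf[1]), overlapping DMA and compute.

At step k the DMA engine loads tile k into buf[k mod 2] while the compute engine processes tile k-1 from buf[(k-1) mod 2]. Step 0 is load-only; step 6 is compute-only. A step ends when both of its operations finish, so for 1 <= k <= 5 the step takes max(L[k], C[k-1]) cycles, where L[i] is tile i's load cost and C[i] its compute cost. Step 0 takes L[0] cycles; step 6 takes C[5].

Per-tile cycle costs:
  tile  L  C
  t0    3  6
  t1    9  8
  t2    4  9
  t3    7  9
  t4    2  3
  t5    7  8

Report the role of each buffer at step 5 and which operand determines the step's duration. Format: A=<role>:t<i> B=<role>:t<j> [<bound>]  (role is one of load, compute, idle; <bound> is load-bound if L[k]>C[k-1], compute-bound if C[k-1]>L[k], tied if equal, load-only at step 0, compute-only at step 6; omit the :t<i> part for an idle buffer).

step 5: A=compute:t4 B=load:t5 [load-bound]

step 0: L[0]=3 → dur=3, Σ=3 | A=load:t0 B=idle [load-only]
step 1: L[1]=9 C[0]=6 → dur=9, Σ=12 | A=compute:t0 B=load:t1 [load-bound]
step 2: L[2]=4 C[1]=8 → dur=8, Σ=20 | A=load:t2 B=compute:t1 [compute-bound]
step 3: L[3]=7 C[2]=9 → dur=9, Σ=29 | A=compute:t2 B=load:t3 [compute-bound]
step 4: L[4]=2 C[3]=9 → dur=9, Σ=38 | A=load:t4 B=compute:t3 [compute-bound]
step 5: L[5]=7 C[4]=3 → dur=7, Σ=45 | A=compute:t4 B=load:t5 [load-bound]
step 6: C[5]=8 → dur=8, Σ=53 | A=idle B=compute:t5 [compute-only]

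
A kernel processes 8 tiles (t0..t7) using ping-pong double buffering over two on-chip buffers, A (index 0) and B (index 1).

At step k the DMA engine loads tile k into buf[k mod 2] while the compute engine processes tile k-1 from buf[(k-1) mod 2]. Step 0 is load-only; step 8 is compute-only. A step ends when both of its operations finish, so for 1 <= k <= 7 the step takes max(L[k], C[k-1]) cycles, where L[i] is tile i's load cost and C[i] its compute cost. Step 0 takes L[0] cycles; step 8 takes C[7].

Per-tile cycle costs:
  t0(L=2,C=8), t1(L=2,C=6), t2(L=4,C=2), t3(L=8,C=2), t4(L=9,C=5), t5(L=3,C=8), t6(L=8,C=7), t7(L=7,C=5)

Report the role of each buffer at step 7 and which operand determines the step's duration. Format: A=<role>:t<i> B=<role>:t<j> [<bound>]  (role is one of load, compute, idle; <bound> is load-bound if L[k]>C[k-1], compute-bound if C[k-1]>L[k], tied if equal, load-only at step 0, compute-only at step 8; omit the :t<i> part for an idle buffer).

step 7: A=compute:t6 B=load:t7 [tied]

[0] DMA t0→A (2c) ∥ CU idle ⇒ 2c, clock 2
[1] DMA t1→B (2c) ∥ CU A:t0 (8c) ⇒ 8c, clock 10
[2] DMA t2→A (4c) ∥ CU B:t1 (6c) ⇒ 6c, clock 16
[3] DMA t3→B (8c) ∥ CU A:t2 (2c) ⇒ 8c, clock 24
[4] DMA t4→A (9c) ∥ CU B:t3 (2c) ⇒ 9c, clock 33
[5] DMA t5→B (3c) ∥ CU A:t4 (5c) ⇒ 5c, clock 38
[6] DMA t6→A (8c) ∥ CU B:t5 (8c) ⇒ 8c, clock 46
[7] DMA t7→B (7c) ∥ CU A:t6 (7c) ⇒ 7c, clock 53
[8] DMA idle ∥ CU B:t7 (5c) ⇒ 5c, clock 58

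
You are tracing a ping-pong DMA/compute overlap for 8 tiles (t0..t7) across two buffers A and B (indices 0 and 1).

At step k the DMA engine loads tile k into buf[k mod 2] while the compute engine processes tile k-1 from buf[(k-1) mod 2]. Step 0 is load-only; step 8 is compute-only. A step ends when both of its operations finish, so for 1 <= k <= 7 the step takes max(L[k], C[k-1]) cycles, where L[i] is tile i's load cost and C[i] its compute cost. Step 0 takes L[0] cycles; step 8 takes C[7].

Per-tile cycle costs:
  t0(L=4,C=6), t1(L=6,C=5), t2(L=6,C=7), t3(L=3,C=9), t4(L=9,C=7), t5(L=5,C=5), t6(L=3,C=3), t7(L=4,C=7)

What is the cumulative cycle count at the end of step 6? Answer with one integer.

[0] DMA t0→A (4c) ∥ CU idle ⇒ 4c, clock 4
[1] DMA t1→B (6c) ∥ CU A:t0 (6c) ⇒ 6c, clock 10
[2] DMA t2→A (6c) ∥ CU B:t1 (5c) ⇒ 6c, clock 16
[3] DMA t3→B (3c) ∥ CU A:t2 (7c) ⇒ 7c, clock 23
[4] DMA t4→A (9c) ∥ CU B:t3 (9c) ⇒ 9c, clock 32
[5] DMA t5→B (5c) ∥ CU A:t4 (7c) ⇒ 7c, clock 39
[6] DMA t6→A (3c) ∥ CU B:t5 (5c) ⇒ 5c, clock 44
[7] DMA t7→B (4c) ∥ CU A:t6 (3c) ⇒ 4c, clock 48
[8] DMA idle ∥ CU B:t7 (7c) ⇒ 7c, clock 55

end_cycle[6] = 44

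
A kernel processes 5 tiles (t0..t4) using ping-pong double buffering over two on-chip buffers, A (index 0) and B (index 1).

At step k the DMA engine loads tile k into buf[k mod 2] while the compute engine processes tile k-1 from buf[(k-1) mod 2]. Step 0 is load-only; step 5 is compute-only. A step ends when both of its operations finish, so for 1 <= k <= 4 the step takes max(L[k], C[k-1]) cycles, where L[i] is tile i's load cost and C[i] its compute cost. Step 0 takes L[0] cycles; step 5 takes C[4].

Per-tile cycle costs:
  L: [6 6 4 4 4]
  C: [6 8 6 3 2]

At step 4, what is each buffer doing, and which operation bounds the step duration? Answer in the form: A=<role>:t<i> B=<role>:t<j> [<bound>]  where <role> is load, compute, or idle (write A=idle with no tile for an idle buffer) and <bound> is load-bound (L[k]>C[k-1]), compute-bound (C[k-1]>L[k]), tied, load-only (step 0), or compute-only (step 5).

[0] DMA t0→A (6c) ∥ CU idle ⇒ 6c, clock 6
[1] DMA t1→B (6c) ∥ CU A:t0 (6c) ⇒ 6c, clock 12
[2] DMA t2→A (4c) ∥ CU B:t1 (8c) ⇒ 8c, clock 20
[3] DMA t3→B (4c) ∥ CU A:t2 (6c) ⇒ 6c, clock 26
[4] DMA t4→A (4c) ∥ CU B:t3 (3c) ⇒ 4c, clock 30
[5] DMA idle ∥ CU A:t4 (2c) ⇒ 2c, clock 32

step 4: A=load:t4 B=compute:t3 [load-bound]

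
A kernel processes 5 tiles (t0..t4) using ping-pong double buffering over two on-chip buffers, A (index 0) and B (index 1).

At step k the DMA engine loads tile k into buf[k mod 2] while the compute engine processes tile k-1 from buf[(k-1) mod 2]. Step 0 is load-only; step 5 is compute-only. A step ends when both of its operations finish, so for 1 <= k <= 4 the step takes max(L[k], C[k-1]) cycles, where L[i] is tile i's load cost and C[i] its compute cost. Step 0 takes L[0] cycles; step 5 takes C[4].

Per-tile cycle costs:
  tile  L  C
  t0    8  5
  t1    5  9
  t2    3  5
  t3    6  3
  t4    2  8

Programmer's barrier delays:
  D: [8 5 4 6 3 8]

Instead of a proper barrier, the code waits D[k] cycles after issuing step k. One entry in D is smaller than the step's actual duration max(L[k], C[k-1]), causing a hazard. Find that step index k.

hazard at step 2

step 0: need L[0]=8 = 8; D[0]=8 ok
step 1: need max(L[1]=5,C[0]=5) = 5; D[1]=5 ok
step 2: need max(L[2]=3,C[1]=9) = 9; D[2]=4 SHORT
step 3: need max(L[3]=6,C[2]=5) = 6; D[3]=6 ok
step 4: need max(L[4]=2,C[3]=3) = 3; D[4]=3 ok
step 5: need C[4]=8 = 8; D[5]=8 ok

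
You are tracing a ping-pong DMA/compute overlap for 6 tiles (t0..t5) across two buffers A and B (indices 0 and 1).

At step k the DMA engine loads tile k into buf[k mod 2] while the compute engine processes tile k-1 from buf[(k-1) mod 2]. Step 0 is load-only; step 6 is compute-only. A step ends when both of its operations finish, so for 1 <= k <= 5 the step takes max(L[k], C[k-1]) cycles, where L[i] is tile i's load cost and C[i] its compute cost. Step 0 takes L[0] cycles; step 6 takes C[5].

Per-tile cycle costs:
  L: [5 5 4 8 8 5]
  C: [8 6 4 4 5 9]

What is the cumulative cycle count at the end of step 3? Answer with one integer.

  0. 5=5c; end=5; A:t0 B:-
  1. max(5,8)=8c; end=13; A:t0 B:t1
  2. max(4,6)=6c; end=19; A:t2 B:t1
  3. max(8,4)=8c; end=27; A:t2 B:t3
  4. max(8,4)=8c; end=35; A:t4 B:t3
  5. max(5,5)=5c; end=40; A:t4 B:t5
  6. 9=9c; end=49; A:t4 B:t5

end_cycle[3] = 27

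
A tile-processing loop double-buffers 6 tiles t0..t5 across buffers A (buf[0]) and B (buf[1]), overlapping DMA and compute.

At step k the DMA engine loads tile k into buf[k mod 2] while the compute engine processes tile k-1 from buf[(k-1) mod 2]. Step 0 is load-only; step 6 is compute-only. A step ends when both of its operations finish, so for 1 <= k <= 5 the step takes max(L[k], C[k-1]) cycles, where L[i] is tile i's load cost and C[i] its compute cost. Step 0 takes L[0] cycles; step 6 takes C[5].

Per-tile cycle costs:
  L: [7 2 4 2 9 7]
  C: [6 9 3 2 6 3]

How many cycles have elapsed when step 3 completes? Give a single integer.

[0] DMA t0→A (7c) ∥ CU idle ⇒ 7c, clock 7
[1] DMA t1→B (2c) ∥ CU A:t0 (6c) ⇒ 6c, clock 13
[2] DMA t2→A (4c) ∥ CU B:t1 (9c) ⇒ 9c, clock 22
[3] DMA t3→B (2c) ∥ CU A:t2 (3c) ⇒ 3c, clock 25
[4] DMA t4→A (9c) ∥ CU B:t3 (2c) ⇒ 9c, clock 34
[5] DMA t5→B (7c) ∥ CU A:t4 (6c) ⇒ 7c, clock 41
[6] DMA idle ∥ CU B:t5 (3c) ⇒ 3c, clock 44

end_cycle[3] = 25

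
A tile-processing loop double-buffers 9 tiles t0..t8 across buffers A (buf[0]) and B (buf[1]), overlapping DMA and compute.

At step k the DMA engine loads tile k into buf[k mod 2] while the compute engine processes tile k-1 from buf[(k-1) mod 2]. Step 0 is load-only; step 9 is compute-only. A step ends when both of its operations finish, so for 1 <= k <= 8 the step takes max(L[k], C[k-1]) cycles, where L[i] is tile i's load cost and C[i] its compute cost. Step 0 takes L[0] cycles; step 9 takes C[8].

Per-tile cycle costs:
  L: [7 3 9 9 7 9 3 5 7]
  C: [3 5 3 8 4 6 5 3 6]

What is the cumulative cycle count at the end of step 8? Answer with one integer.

end_cycle[8] = 63

step 0: L[0]=7 → dur=7, Σ=7 | A=load:t0 B=idle [load-only]
step 1: L[1]=3 C[0]=3 → dur=3, Σ=10 | A=compute:t0 B=load:t1 [tied]
step 2: L[2]=9 C[1]=5 → dur=9, Σ=19 | A=load:t2 B=compute:t1 [load-bound]
step 3: L[3]=9 C[2]=3 → dur=9, Σ=28 | A=compute:t2 B=load:t3 [load-bound]
step 4: L[4]=7 C[3]=8 → dur=8, Σ=36 | A=load:t4 B=compute:t3 [compute-bound]
step 5: L[5]=9 C[4]=4 → dur=9, Σ=45 | A=compute:t4 B=load:t5 [load-bound]
step 6: L[6]=3 C[5]=6 → dur=6, Σ=51 | A=load:t6 B=compute:t5 [compute-bound]
step 7: L[7]=5 C[6]=5 → dur=5, Σ=56 | A=compute:t6 B=load:t7 [tied]
step 8: L[8]=7 C[7]=3 → dur=7, Σ=63 | A=load:t8 B=compute:t7 [load-bound]
step 9: C[8]=6 → dur=6, Σ=69 | A=compute:t8 B=idle [compute-only]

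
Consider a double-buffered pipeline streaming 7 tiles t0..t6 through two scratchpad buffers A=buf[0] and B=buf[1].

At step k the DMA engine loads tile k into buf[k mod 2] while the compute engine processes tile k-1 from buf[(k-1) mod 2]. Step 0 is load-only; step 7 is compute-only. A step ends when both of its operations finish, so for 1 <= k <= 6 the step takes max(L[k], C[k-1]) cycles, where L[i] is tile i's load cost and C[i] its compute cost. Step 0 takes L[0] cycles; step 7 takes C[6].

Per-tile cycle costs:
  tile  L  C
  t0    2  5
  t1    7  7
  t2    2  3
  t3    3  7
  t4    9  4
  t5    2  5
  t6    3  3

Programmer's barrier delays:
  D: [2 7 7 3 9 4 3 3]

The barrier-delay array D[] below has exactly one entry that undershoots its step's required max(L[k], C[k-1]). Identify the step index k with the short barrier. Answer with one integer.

hazard at step 6

[0] required=L[0]=2=2 vs D=2 ok
[1] required=max(L[1]=7,C[0]=5)=7 vs D=7 ok
[2] required=max(L[2]=2,C[1]=7)=7 vs D=7 ok
[3] required=max(L[3]=3,C[2]=3)=3 vs D=3 ok
[4] required=max(L[4]=9,C[3]=7)=9 vs D=9 ok
[5] required=max(L[5]=2,C[4]=4)=4 vs D=4 ok
[6] required=max(L[6]=3,C[5]=5)=5 vs D=3 SHORT
[7] required=C[6]=3=3 vs D=3 ok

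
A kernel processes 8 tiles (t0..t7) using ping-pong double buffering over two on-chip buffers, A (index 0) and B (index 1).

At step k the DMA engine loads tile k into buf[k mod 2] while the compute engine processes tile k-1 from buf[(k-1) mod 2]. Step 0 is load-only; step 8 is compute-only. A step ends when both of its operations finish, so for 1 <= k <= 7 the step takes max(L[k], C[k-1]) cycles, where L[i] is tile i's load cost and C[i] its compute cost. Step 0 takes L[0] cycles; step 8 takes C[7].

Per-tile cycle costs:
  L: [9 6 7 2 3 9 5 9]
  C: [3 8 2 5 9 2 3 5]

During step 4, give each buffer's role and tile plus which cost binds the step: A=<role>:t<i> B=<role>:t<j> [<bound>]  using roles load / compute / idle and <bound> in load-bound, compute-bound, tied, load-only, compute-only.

k=0 load=t0/9c comp=- wait=9 total=9
k=1 load=t1/6c comp=t0/3c wait=6 total=15
k=2 load=t2/7c comp=t1/8c wait=8 total=23
k=3 load=t3/2c comp=t2/2c wait=2 total=25
k=4 load=t4/3c comp=t3/5c wait=5 total=30
k=5 load=t5/9c comp=t4/9c wait=9 total=39
k=6 load=t6/5c comp=t5/2c wait=5 total=44
k=7 load=t7/9c comp=t6/3c wait=9 total=53
k=8 load=- comp=t7/5c wait=5 total=58

step 4: A=load:t4 B=compute:t3 [compute-bound]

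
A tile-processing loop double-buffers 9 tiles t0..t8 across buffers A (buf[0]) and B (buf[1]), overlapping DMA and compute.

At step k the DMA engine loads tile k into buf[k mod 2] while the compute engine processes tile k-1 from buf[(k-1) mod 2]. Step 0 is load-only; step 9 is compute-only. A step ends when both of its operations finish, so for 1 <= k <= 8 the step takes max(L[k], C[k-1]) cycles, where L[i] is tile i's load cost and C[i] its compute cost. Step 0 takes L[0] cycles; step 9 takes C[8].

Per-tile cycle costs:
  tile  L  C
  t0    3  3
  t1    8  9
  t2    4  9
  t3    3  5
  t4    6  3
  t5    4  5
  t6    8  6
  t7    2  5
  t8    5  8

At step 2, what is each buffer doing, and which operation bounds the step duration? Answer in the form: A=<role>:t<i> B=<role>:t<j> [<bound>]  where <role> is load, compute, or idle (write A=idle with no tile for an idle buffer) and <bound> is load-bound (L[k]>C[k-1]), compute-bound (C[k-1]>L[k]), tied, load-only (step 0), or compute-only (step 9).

step 2: A=load:t2 B=compute:t1 [compute-bound]

step 0: L[0]=3 → dur=3, Σ=3 | A=load:t0 B=idle [load-only]
step 1: L[1]=8 C[0]=3 → dur=8, Σ=11 | A=compute:t0 B=load:t1 [load-bound]
step 2: L[2]=4 C[1]=9 → dur=9, Σ=20 | A=load:t2 B=compute:t1 [compute-bound]
step 3: L[3]=3 C[2]=9 → dur=9, Σ=29 | A=compute:t2 B=load:t3 [compute-bound]
step 4: L[4]=6 C[3]=5 → dur=6, Σ=35 | A=load:t4 B=compute:t3 [load-bound]
step 5: L[5]=4 C[4]=3 → dur=4, Σ=39 | A=compute:t4 B=load:t5 [load-bound]
step 6: L[6]=8 C[5]=5 → dur=8, Σ=47 | A=load:t6 B=compute:t5 [load-bound]
step 7: L[7]=2 C[6]=6 → dur=6, Σ=53 | A=compute:t6 B=load:t7 [compute-bound]
step 8: L[8]=5 C[7]=5 → dur=5, Σ=58 | A=load:t8 B=compute:t7 [tied]
step 9: C[8]=8 → dur=8, Σ=66 | A=compute:t8 B=idle [compute-only]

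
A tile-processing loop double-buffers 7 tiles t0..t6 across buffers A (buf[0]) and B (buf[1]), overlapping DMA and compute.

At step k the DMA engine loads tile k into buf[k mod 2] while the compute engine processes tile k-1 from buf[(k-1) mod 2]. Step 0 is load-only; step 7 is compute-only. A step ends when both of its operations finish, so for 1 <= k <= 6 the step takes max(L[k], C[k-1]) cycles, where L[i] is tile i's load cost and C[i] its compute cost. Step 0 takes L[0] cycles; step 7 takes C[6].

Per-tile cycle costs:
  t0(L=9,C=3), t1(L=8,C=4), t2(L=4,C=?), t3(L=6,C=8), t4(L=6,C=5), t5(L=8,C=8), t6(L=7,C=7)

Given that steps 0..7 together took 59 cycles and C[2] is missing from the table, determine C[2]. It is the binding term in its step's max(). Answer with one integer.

step 0 = dur = L[0]=9 = 9
step 1 = dur = max(L[1]=8, C[0]=3) = 8
step 2 = dur = max(L[2]=4, C[1]=4) = 4
step 3 = dur = max(L[3]=6, C[2]=?) = C[2]  (unknown; binding)
step 4 = dur = max(L[4]=6, C[3]=8) = 8
step 5 = dur = max(L[5]=8, C[4]=5) = 8
step 6 = dur = max(L[6]=7, C[5]=8) = 8
step 7 = dur = C[6]=7 = 7
sum of known step durations = 52
dur[3] = total - known = 59 - 52 = 7
C[2] is the binding max in step 3, so C[2] = dur[3] = 7

C[2] = 7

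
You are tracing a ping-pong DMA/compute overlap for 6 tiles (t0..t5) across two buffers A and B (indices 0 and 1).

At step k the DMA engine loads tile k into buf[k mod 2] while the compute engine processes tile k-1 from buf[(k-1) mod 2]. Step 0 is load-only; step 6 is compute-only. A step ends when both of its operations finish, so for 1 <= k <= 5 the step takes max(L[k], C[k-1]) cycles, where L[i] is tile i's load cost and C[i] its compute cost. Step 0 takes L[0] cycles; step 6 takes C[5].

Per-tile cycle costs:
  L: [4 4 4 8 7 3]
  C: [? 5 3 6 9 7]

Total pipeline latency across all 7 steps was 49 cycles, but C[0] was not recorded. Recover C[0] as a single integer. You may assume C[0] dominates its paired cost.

step 0 | dur = L[0]=4 = 4
step 1 | dur = max(L[1]=4, C[0]=?) = C[0]  (unknown; binding)
step 2 | dur = max(L[2]=4, C[1]=5) = 5
step 3 | dur = max(L[3]=8, C[2]=3) = 8
step 4 | dur = max(L[4]=7, C[3]=6) = 7
step 5 | dur = max(L[5]=3, C[4]=9) = 9
step 6 | dur = C[5]=7 = 7
sum of known step durations = 40
dur[1] = total - known = 49 - 40 = 9
C[0] is the binding max in step 1, so C[0] = dur[1] = 9

C[0] = 9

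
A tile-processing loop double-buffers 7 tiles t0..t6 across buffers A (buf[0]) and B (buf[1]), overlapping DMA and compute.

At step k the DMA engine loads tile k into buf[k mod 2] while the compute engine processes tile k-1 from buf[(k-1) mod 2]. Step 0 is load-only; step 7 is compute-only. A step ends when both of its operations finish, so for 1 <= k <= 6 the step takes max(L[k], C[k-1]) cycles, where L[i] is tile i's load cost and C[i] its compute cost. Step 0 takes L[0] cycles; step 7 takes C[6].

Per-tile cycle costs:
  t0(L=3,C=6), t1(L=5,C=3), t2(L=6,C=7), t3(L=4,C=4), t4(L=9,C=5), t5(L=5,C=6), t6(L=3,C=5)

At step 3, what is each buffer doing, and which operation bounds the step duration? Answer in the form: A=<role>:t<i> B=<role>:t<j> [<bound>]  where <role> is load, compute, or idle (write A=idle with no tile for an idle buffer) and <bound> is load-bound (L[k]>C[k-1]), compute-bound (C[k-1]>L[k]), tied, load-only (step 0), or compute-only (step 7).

  0. 3=3c; end=3; A:t0 B:-
  1. max(5,6)=6c; end=9; A:t0 B:t1
  2. max(6,3)=6c; end=15; A:t2 B:t1
  3. max(4,7)=7c; end=22; A:t2 B:t3
  4. max(9,4)=9c; end=31; A:t4 B:t3
  5. max(5,5)=5c; end=36; A:t4 B:t5
  6. max(3,6)=6c; end=42; A:t6 B:t5
  7. 5=5c; end=47; A:t6 B:t5

step 3: A=compute:t2 B=load:t3 [compute-bound]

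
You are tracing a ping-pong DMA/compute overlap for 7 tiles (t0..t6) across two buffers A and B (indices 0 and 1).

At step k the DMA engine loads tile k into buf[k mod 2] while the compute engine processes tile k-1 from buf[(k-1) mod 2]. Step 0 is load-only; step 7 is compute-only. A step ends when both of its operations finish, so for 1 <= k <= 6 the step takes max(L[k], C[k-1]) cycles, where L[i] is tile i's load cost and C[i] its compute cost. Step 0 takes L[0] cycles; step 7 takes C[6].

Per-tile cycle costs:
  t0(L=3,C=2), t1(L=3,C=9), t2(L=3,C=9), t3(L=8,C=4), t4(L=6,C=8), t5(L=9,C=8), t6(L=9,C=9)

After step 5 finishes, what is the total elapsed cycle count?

[0] DMA t0→A (3c) ∥ CU idle ⇒ 3c, clock 3
[1] DMA t1→B (3c) ∥ CU A:t0 (2c) ⇒ 3c, clock 6
[2] DMA t2→A (3c) ∥ CU B:t1 (9c) ⇒ 9c, clock 15
[3] DMA t3→B (8c) ∥ CU A:t2 (9c) ⇒ 9c, clock 24
[4] DMA t4→A (6c) ∥ CU B:t3 (4c) ⇒ 6c, clock 30
[5] DMA t5→B (9c) ∥ CU A:t4 (8c) ⇒ 9c, clock 39
[6] DMA t6→A (9c) ∥ CU B:t5 (8c) ⇒ 9c, clock 48
[7] DMA idle ∥ CU A:t6 (9c) ⇒ 9c, clock 57

end_cycle[5] = 39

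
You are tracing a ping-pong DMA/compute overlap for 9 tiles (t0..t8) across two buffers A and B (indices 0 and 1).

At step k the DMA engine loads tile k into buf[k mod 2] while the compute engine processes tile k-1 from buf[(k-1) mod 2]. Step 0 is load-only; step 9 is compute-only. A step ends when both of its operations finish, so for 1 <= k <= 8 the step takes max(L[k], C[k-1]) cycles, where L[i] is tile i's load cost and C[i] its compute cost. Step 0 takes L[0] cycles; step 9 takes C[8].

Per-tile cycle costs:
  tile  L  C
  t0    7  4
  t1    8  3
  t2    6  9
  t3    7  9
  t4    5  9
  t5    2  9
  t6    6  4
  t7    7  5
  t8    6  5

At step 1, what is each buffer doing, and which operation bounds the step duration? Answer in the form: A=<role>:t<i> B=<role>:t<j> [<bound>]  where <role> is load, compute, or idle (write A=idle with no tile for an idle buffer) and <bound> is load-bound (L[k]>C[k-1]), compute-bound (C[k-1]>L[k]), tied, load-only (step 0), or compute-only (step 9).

  0. 7=7c; end=7; A:t0 B:-
  1. max(8,4)=8c; end=15; A:t0 B:t1
  2. max(6,3)=6c; end=21; A:t2 B:t1
  3. max(7,9)=9c; end=30; A:t2 B:t3
  4. max(5,9)=9c; end=39; A:t4 B:t3
  5. max(2,9)=9c; end=48; A:t4 B:t5
  6. max(6,9)=9c; end=57; A:t6 B:t5
  7. max(7,4)=7c; end=64; A:t6 B:t7
  8. max(6,5)=6c; end=70; A:t8 B:t7
  9. 5=5c; end=75; A:t8 B:t7

step 1: A=compute:t0 B=load:t1 [load-bound]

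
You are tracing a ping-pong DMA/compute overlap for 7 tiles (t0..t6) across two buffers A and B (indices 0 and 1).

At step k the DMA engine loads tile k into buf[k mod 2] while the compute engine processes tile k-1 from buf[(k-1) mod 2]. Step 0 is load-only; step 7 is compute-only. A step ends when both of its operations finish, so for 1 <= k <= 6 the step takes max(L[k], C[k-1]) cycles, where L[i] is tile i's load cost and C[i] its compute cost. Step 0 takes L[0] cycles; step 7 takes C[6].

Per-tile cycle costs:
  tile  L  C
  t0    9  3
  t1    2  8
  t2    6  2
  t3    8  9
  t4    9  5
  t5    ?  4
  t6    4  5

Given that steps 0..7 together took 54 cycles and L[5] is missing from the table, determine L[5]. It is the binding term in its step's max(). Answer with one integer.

step 0 = dur = L[0]=9 = 9
step 1 = dur = max(L[1]=2, C[0]=3) = 3
step 2 = dur = max(L[2]=6, C[1]=8) = 8
step 3 = dur = max(L[3]=8, C[2]=2) = 8
step 4 = dur = max(L[4]=9, C[3]=9) = 9
step 5 = dur = max(L[5]=?, C[4]=5) = L[5]  (unknown; binding)
step 6 = dur = max(L[6]=4, C[5]=4) = 4
step 7 = dur = C[6]=5 = 5
sum of known step durations = 46
dur[5] = total - known = 54 - 46 = 8
L[5] is the binding max in step 5, so L[5] = dur[5] = 8

L[5] = 8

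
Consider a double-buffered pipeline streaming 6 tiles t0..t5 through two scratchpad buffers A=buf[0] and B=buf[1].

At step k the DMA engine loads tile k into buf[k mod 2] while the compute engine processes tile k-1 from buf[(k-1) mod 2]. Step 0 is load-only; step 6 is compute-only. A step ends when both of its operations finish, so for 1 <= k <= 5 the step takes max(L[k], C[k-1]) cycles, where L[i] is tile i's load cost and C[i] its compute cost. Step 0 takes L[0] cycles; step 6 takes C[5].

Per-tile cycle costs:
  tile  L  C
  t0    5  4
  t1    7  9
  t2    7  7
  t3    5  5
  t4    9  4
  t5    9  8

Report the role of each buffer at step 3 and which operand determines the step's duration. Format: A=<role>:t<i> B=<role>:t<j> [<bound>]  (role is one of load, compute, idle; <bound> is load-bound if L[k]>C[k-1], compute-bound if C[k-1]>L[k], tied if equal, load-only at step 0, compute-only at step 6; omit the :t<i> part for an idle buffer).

step 3: A=compute:t2 B=load:t3 [compute-bound]

  0. 5=5c; end=5; A:t0 B:-
  1. max(7,4)=7c; end=12; A:t0 B:t1
  2. max(7,9)=9c; end=21; A:t2 B:t1
  3. max(5,7)=7c; end=28; A:t2 B:t3
  4. max(9,5)=9c; end=37; A:t4 B:t3
  5. max(9,4)=9c; end=46; A:t4 B:t5
  6. 8=8c; end=54; A:t4 B:t5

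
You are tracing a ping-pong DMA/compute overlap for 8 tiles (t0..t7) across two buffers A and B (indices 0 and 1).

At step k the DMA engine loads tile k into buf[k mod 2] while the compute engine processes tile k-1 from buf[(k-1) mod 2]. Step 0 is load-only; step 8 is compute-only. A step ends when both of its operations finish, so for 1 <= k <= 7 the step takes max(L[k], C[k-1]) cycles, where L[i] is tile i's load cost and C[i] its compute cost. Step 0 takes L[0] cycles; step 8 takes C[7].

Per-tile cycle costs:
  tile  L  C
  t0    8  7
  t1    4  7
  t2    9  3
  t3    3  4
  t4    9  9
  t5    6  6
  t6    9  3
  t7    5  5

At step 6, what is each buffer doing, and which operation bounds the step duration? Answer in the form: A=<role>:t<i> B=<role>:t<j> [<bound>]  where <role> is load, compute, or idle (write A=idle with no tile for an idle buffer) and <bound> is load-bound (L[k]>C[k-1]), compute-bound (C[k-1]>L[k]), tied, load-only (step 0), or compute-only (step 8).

step 6: A=load:t6 B=compute:t5 [load-bound]

  0. 8=8c; end=8; A:t0 B:-
  1. max(4,7)=7c; end=15; A:t0 B:t1
  2. max(9,7)=9c; end=24; A:t2 B:t1
  3. max(3,3)=3c; end=27; A:t2 B:t3
  4. max(9,4)=9c; end=36; A:t4 B:t3
  5. max(6,9)=9c; end=45; A:t4 B:t5
  6. max(9,6)=9c; end=54; A:t6 B:t5
  7. max(5,3)=5c; end=59; A:t6 B:t7
  8. 5=5c; end=64; A:t6 B:t7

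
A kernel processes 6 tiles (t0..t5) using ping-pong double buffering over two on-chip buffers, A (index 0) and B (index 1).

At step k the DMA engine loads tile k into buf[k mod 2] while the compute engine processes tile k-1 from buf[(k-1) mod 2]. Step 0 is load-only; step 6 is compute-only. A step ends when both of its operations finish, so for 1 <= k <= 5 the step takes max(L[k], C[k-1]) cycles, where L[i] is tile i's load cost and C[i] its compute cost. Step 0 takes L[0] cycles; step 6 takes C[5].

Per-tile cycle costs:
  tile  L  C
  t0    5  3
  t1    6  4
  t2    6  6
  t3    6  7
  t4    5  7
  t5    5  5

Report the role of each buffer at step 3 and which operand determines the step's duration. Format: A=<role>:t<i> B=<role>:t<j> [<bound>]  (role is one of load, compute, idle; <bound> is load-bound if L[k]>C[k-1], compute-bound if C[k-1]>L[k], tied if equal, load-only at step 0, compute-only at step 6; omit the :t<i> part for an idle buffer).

  0. 5=5c; end=5; A:t0 B:-
  1. max(6,3)=6c; end=11; A:t0 B:t1
  2. max(6,4)=6c; end=17; A:t2 B:t1
  3. max(6,6)=6c; end=23; A:t2 B:t3
  4. max(5,7)=7c; end=30; A:t4 B:t3
  5. max(5,7)=7c; end=37; A:t4 B:t5
  6. 5=5c; end=42; A:t4 B:t5

step 3: A=compute:t2 B=load:t3 [tied]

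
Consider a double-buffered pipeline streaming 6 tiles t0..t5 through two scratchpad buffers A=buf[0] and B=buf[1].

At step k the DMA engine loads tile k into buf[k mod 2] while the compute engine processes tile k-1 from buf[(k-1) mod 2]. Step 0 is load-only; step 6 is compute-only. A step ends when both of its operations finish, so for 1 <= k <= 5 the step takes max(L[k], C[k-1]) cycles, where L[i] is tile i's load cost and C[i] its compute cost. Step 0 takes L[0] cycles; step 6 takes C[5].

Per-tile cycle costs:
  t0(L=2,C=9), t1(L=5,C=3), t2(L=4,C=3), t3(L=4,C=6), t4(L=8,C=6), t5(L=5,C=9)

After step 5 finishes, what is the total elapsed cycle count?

end_cycle[5] = 33

[0] DMA t0→A (2c) ∥ CU idle ⇒ 2c, clock 2
[1] DMA t1→B (5c) ∥ CU A:t0 (9c) ⇒ 9c, clock 11
[2] DMA t2→A (4c) ∥ CU B:t1 (3c) ⇒ 4c, clock 15
[3] DMA t3→B (4c) ∥ CU A:t2 (3c) ⇒ 4c, clock 19
[4] DMA t4→A (8c) ∥ CU B:t3 (6c) ⇒ 8c, clock 27
[5] DMA t5→B (5c) ∥ CU A:t4 (6c) ⇒ 6c, clock 33
[6] DMA idle ∥ CU B:t5 (9c) ⇒ 9c, clock 42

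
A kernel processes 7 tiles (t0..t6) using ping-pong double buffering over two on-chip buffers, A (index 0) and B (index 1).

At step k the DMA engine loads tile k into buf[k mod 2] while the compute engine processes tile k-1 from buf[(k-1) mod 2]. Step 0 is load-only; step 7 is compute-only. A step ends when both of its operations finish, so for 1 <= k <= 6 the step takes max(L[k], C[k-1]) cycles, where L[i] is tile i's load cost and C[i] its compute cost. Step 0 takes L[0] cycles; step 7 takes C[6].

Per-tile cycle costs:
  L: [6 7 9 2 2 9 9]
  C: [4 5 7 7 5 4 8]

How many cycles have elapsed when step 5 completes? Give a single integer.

end_cycle[5] = 45

[0] DMA t0→A (6c) ∥ CU idle ⇒ 6c, clock 6
[1] DMA t1→B (7c) ∥ CU A:t0 (4c) ⇒ 7c, clock 13
[2] DMA t2→A (9c) ∥ CU B:t1 (5c) ⇒ 9c, clock 22
[3] DMA t3→B (2c) ∥ CU A:t2 (7c) ⇒ 7c, clock 29
[4] DMA t4→A (2c) ∥ CU B:t3 (7c) ⇒ 7c, clock 36
[5] DMA t5→B (9c) ∥ CU A:t4 (5c) ⇒ 9c, clock 45
[6] DMA t6→A (9c) ∥ CU B:t5 (4c) ⇒ 9c, clock 54
[7] DMA idle ∥ CU A:t6 (8c) ⇒ 8c, clock 62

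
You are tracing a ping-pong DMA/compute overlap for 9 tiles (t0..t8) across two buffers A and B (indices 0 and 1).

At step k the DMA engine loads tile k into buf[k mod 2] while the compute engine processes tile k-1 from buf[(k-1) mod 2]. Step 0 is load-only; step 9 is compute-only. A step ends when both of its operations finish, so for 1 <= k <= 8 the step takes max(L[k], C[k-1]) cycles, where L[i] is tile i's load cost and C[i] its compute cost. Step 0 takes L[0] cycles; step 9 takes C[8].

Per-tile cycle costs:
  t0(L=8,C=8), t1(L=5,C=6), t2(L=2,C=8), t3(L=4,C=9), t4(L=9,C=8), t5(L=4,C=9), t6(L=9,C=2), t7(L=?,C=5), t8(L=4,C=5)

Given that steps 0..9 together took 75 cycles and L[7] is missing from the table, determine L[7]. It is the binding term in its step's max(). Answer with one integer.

step 0 | dur = L[0]=8 = 8
step 1 | dur = max(L[1]=5, C[0]=8) = 8
step 2 | dur = max(L[2]=2, C[1]=6) = 6
step 3 | dur = max(L[3]=4, C[2]=8) = 8
step 4 | dur = max(L[4]=9, C[3]=9) = 9
step 5 | dur = max(L[5]=4, C[4]=8) = 8
step 6 | dur = max(L[6]=9, C[5]=9) = 9
step 7 | dur = max(L[7]=?, C[6]=2) = L[7]  (unknown; binding)
step 8 | dur = max(L[8]=4, C[7]=5) = 5
step 9 | dur = C[8]=5 = 5
sum of known step durations = 66
dur[7] = total - known = 75 - 66 = 9
L[7] is the binding max in step 7, so L[7] = dur[7] = 9

L[7] = 9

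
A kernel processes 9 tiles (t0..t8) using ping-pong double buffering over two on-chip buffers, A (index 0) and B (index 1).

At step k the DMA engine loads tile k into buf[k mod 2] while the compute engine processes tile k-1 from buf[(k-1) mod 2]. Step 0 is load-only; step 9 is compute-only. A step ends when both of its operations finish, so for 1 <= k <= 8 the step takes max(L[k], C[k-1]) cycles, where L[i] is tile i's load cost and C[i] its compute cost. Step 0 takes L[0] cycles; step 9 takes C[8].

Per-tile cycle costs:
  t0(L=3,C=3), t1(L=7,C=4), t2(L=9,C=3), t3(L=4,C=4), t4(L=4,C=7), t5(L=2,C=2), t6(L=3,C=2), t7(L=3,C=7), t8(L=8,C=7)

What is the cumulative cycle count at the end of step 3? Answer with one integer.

k=0 load=t0/3c comp=- wait=3 total=3
k=1 load=t1/7c comp=t0/3c wait=7 total=10
k=2 load=t2/9c comp=t1/4c wait=9 total=19
k=3 load=t3/4c comp=t2/3c wait=4 total=23
k=4 load=t4/4c comp=t3/4c wait=4 total=27
k=5 load=t5/2c comp=t4/7c wait=7 total=34
k=6 load=t6/3c comp=t5/2c wait=3 total=37
k=7 load=t7/3c comp=t6/2c wait=3 total=40
k=8 load=t8/8c comp=t7/7c wait=8 total=48
k=9 load=- comp=t8/7c wait=7 total=55

end_cycle[3] = 23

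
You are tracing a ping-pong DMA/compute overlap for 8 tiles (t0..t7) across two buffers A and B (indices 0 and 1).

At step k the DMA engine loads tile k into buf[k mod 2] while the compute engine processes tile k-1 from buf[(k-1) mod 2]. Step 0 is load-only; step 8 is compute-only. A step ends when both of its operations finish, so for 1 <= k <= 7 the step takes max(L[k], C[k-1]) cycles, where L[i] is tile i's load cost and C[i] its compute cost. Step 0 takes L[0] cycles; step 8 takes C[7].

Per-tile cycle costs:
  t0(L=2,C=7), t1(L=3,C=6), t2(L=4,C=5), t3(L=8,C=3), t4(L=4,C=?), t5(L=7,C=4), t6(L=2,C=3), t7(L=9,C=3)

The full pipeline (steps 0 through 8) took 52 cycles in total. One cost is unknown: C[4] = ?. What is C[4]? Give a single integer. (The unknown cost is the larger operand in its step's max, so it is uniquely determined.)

C[4] = 9

step 0 = dur = L[0]=2 = 2
step 1 = dur = max(L[1]=3, C[0]=7) = 7
step 2 = dur = max(L[2]=4, C[1]=6) = 6
step 3 = dur = max(L[3]=8, C[2]=5) = 8
step 4 = dur = max(L[4]=4, C[3]=3) = 4
step 5 = dur = max(L[5]=7, C[4]=?) = C[4]  (unknown; binding)
step 6 = dur = max(L[6]=2, C[5]=4) = 4
step 7 = dur = max(L[7]=9, C[6]=3) = 9
step 8 = dur = C[7]=3 = 3
sum of known step durations = 43
dur[5] = total - known = 52 - 43 = 9
C[4] is the binding max in step 5, so C[4] = dur[5] = 9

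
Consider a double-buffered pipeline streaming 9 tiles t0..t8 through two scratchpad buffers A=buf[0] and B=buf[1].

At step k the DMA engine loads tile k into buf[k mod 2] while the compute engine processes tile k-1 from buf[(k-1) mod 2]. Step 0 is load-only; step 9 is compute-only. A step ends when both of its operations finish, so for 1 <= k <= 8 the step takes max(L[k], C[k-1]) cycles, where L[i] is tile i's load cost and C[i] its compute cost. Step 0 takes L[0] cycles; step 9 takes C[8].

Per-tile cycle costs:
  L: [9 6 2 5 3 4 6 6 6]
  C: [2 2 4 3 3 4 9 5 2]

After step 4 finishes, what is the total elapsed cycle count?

k=0 load=t0/9c comp=- wait=9 total=9
k=1 load=t1/6c comp=t0/2c wait=6 total=15
k=2 load=t2/2c comp=t1/2c wait=2 total=17
k=3 load=t3/5c comp=t2/4c wait=5 total=22
k=4 load=t4/3c comp=t3/3c wait=3 total=25
k=5 load=t5/4c comp=t4/3c wait=4 total=29
k=6 load=t6/6c comp=t5/4c wait=6 total=35
k=7 load=t7/6c comp=t6/9c wait=9 total=44
k=8 load=t8/6c comp=t7/5c wait=6 total=50
k=9 load=- comp=t8/2c wait=2 total=52

end_cycle[4] = 25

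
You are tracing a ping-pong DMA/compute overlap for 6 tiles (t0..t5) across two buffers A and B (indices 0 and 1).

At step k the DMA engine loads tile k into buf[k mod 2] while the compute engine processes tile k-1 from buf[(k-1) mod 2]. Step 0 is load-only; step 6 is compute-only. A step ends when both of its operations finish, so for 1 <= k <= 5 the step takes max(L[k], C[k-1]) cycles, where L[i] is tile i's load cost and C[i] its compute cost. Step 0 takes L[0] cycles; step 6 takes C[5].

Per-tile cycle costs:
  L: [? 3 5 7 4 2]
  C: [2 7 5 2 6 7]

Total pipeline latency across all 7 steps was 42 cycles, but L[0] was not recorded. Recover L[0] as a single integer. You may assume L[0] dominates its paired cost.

L[0] = 8

step 0 = dur = L[0]=? = L[0]  (unknown; binding)
step 1 = dur = max(L[1]=3, C[0]=2) = 3
step 2 = dur = max(L[2]=5, C[1]=7) = 7
step 3 = dur = max(L[3]=7, C[2]=5) = 7
step 4 = dur = max(L[4]=4, C[3]=2) = 4
step 5 = dur = max(L[5]=2, C[4]=6) = 6
step 6 = dur = C[5]=7 = 7
sum of known step durations = 34
dur[0] = total - known = 42 - 34 = 8
L[0] is the binding max in step 0, so L[0] = dur[0] = 8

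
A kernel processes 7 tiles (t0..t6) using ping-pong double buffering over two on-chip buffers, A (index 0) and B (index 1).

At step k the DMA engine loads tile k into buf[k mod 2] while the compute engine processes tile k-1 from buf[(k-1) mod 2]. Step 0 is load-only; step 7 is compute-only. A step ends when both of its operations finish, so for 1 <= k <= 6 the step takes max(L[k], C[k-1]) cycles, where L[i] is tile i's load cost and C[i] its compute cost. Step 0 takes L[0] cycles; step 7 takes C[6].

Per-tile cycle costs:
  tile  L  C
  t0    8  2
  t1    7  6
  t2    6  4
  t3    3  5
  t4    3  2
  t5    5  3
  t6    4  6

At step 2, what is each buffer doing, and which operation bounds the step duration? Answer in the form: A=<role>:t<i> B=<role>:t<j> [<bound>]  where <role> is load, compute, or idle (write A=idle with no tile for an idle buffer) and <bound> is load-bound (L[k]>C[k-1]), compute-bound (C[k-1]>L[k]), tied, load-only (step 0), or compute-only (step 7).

k=0 load=t0/8c comp=- wait=8 total=8
k=1 load=t1/7c comp=t0/2c wait=7 total=15
k=2 load=t2/6c comp=t1/6c wait=6 total=21
k=3 load=t3/3c comp=t2/4c wait=4 total=25
k=4 load=t4/3c comp=t3/5c wait=5 total=30
k=5 load=t5/5c comp=t4/2c wait=5 total=35
k=6 load=t6/4c comp=t5/3c wait=4 total=39
k=7 load=- comp=t6/6c wait=6 total=45

step 2: A=load:t2 B=compute:t1 [tied]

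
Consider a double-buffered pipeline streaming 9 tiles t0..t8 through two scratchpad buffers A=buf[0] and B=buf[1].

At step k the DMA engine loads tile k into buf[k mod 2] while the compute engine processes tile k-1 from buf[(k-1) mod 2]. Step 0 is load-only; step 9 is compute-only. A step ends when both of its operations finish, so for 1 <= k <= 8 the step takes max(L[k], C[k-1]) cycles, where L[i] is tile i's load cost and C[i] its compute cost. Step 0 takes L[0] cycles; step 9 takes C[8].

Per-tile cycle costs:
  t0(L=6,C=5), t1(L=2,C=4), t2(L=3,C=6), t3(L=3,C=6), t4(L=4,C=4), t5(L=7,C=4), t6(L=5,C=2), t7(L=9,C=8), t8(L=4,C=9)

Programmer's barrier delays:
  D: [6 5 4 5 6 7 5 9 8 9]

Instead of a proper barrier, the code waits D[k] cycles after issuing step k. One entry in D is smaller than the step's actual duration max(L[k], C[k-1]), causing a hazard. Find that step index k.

k=0 barrier L[0]=6→6c, D[0]=6 ok
k=1 barrier max(L[1]=2,C[0]=5)→5c, D[1]=5 ok
k=2 barrier max(L[2]=3,C[1]=4)→4c, D[2]=4 ok
k=3 barrier max(L[3]=3,C[2]=6)→6c, D[3]=5 SHORT
k=4 barrier max(L[4]=4,C[3]=6)→6c, D[4]=6 ok
k=5 barrier max(L[5]=7,C[4]=4)→7c, D[5]=7 ok
k=6 barrier max(L[6]=5,C[5]=4)→5c, D[6]=5 ok
k=7 barrier max(L[7]=9,C[6]=2)→9c, D[7]=9 ok
k=8 barrier max(L[8]=4,C[7]=8)→8c, D[8]=8 ok
k=9 barrier C[8]=9→9c, D[9]=9 ok

hazard at step 3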